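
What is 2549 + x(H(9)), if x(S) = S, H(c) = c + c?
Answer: 2567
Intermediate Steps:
H(c) = 2*c
2549 + x(H(9)) = 2549 + 2*9 = 2549 + 18 = 2567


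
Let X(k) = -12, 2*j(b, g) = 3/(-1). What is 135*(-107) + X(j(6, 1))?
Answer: -14457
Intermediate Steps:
j(b, g) = -3/2 (j(b, g) = (3/(-1))/2 = (3*(-1))/2 = (1/2)*(-3) = -3/2)
135*(-107) + X(j(6, 1)) = 135*(-107) - 12 = -14445 - 12 = -14457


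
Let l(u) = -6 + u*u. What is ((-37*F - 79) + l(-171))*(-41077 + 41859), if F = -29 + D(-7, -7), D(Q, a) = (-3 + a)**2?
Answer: 20745678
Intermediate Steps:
l(u) = -6 + u**2
F = 71 (F = -29 + (-3 - 7)**2 = -29 + (-10)**2 = -29 + 100 = 71)
((-37*F - 79) + l(-171))*(-41077 + 41859) = ((-37*71 - 79) + (-6 + (-171)**2))*(-41077 + 41859) = ((-2627 - 79) + (-6 + 29241))*782 = (-2706 + 29235)*782 = 26529*782 = 20745678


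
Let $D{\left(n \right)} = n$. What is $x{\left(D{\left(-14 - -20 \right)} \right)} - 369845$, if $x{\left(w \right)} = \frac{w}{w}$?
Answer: $-369844$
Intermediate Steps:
$x{\left(w \right)} = 1$
$x{\left(D{\left(-14 - -20 \right)} \right)} - 369845 = 1 - 369845 = -369844$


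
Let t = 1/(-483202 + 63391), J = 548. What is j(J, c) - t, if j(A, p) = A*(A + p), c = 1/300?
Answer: 3151792234994/10495275 ≈ 3.0031e+5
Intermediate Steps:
c = 1/300 ≈ 0.0033333
t = -1/419811 (t = 1/(-419811) = -1/419811 ≈ -2.3820e-6)
j(J, c) - t = 548*(548 + 1/300) - 1*(-1/419811) = 548*(164401/300) + 1/419811 = 22522937/75 + 1/419811 = 3151792234994/10495275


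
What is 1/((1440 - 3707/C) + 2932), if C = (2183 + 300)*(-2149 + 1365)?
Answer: 1946672/8510853691 ≈ 0.00022873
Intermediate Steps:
C = -1946672 (C = 2483*(-784) = -1946672)
1/((1440 - 3707/C) + 2932) = 1/((1440 - 3707/(-1946672)) + 2932) = 1/((1440 - 3707*(-1/1946672)) + 2932) = 1/((1440 + 3707/1946672) + 2932) = 1/(2803211387/1946672 + 2932) = 1/(8510853691/1946672) = 1946672/8510853691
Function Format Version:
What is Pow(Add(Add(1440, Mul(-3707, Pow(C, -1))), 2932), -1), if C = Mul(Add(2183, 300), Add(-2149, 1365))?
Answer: Rational(1946672, 8510853691) ≈ 0.00022873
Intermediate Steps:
C = -1946672 (C = Mul(2483, -784) = -1946672)
Pow(Add(Add(1440, Mul(-3707, Pow(C, -1))), 2932), -1) = Pow(Add(Add(1440, Mul(-3707, Pow(-1946672, -1))), 2932), -1) = Pow(Add(Add(1440, Mul(-3707, Rational(-1, 1946672))), 2932), -1) = Pow(Add(Add(1440, Rational(3707, 1946672)), 2932), -1) = Pow(Add(Rational(2803211387, 1946672), 2932), -1) = Pow(Rational(8510853691, 1946672), -1) = Rational(1946672, 8510853691)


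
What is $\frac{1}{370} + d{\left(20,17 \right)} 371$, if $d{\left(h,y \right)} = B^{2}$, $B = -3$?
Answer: $\frac{1235431}{370} \approx 3339.0$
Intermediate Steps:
$d{\left(h,y \right)} = 9$ ($d{\left(h,y \right)} = \left(-3\right)^{2} = 9$)
$\frac{1}{370} + d{\left(20,17 \right)} 371 = \frac{1}{370} + 9 \cdot 371 = \frac{1}{370} + 3339 = \frac{1235431}{370}$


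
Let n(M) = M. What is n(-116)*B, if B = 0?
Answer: 0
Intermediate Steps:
n(-116)*B = -116*0 = 0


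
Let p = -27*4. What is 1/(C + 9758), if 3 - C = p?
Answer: 1/9869 ≈ 0.00010133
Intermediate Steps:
p = -108
C = 111 (C = 3 - 1*(-108) = 3 + 108 = 111)
1/(C + 9758) = 1/(111 + 9758) = 1/9869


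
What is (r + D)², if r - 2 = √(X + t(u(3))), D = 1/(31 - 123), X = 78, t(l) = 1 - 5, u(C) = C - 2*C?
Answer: 659825/8464 + 183*√74/46 ≈ 112.18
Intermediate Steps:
u(C) = -C
t(l) = -4
D = -1/92 (D = 1/(-92) = -1/92 ≈ -0.010870)
r = 2 + √74 (r = 2 + √(78 - 4) = 2 + √74 ≈ 10.602)
(r + D)² = ((2 + √74) - 1/92)² = (183/92 + √74)²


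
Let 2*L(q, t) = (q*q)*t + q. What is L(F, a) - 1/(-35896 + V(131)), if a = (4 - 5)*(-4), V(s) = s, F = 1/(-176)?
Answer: -1522407/553928320 ≈ -0.0027484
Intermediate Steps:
F = -1/176 ≈ -0.0056818
a = 4 (a = -1*(-4) = 4)
L(q, t) = q/2 + t*q²/2 (L(q, t) = ((q*q)*t + q)/2 = (q²*t + q)/2 = (t*q² + q)/2 = (q + t*q²)/2 = q/2 + t*q²/2)
L(F, a) - 1/(-35896 + V(131)) = (½)*(-1/176)*(1 - 1/176*4) - 1/(-35896 + 131) = (½)*(-1/176)*(1 - 1/44) - 1/(-35765) = (½)*(-1/176)*(43/44) - 1*(-1/35765) = -43/15488 + 1/35765 = -1522407/553928320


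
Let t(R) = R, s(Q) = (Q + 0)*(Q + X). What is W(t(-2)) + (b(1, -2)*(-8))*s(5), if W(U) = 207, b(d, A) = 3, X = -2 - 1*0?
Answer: -153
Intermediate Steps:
X = -2 (X = -2 + 0 = -2)
s(Q) = Q*(-2 + Q) (s(Q) = (Q + 0)*(Q - 2) = Q*(-2 + Q))
W(t(-2)) + (b(1, -2)*(-8))*s(5) = 207 + (3*(-8))*(5*(-2 + 5)) = 207 - 120*3 = 207 - 24*15 = 207 - 360 = -153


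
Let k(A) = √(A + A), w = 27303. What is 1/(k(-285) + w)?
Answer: 479/13078147 - I*√570/745454379 ≈ 3.6626e-5 - 3.2027e-8*I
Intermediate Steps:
k(A) = √2*√A (k(A) = √(2*A) = √2*√A)
1/(k(-285) + w) = 1/(√2*√(-285) + 27303) = 1/(√2*(I*√285) + 27303) = 1/(I*√570 + 27303) = 1/(27303 + I*√570)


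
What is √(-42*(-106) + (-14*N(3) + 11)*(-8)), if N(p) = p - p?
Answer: 2*√1091 ≈ 66.061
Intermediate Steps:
N(p) = 0
√(-42*(-106) + (-14*N(3) + 11)*(-8)) = √(-42*(-106) + (-14*0 + 11)*(-8)) = √(4452 + (0 + 11)*(-8)) = √(4452 + 11*(-8)) = √(4452 - 88) = √4364 = 2*√1091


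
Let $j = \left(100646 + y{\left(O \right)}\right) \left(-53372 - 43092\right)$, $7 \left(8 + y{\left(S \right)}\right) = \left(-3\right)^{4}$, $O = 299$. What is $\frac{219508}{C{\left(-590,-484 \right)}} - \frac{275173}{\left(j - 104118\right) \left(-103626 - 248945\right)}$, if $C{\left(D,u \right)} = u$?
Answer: $- \frac{1314973021233092699809}{2899424814934781694} \approx -453.53$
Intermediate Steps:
$y{\left(S \right)} = \frac{25}{7}$ ($y{\left(S \right)} = -8 + \frac{\left(-3\right)^{4}}{7} = -8 + \frac{1}{7} \cdot 81 = -8 + \frac{81}{7} = \frac{25}{7}$)
$j = - \frac{67963421808}{7}$ ($j = \left(100646 + \frac{25}{7}\right) \left(-53372 - 43092\right) = \frac{704547}{7} \left(-96464\right) = - \frac{67963421808}{7} \approx -9.7091 \cdot 10^{9}$)
$\frac{219508}{C{\left(-590,-484 \right)}} - \frac{275173}{\left(j - 104118\right) \left(-103626 - 248945\right)} = \frac{219508}{-484} - \frac{275173}{\left(- \frac{67963421808}{7} - 104118\right) \left(-103626 - 248945\right)} = 219508 \left(- \frac{1}{484}\right) - \frac{275173}{\left(- \frac{67964150634}{7}\right) \left(-352571\right)} = - \frac{54877}{121} - \frac{275173}{\frac{23962188553180014}{7}} = - \frac{54877}{121} - \frac{1926211}{23962188553180014} = - \frac{1314973021233092699809}{2899424814934781694}$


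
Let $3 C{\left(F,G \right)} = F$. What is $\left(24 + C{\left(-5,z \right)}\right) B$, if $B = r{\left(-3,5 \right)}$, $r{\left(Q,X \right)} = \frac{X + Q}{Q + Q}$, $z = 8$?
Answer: $- \frac{67}{9} \approx -7.4444$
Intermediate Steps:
$C{\left(F,G \right)} = \frac{F}{3}$
$r{\left(Q,X \right)} = \frac{Q + X}{2 Q}$
$B = - \frac{1}{3}$ ($B = \frac{-3 + 5}{2 \left(-3\right)} = \frac{1}{2} \left(- \frac{1}{3}\right) 2 = - \frac{1}{3} \approx -0.33333$)
$\left(24 + C{\left(-5,z \right)}\right) B = \left(24 + \frac{1}{3} \left(-5\right)\right) \left(- \frac{1}{3}\right) = \left(24 - \frac{5}{3}\right) \left(- \frac{1}{3}\right) = \frac{67}{3} \left(- \frac{1}{3}\right) = - \frac{67}{9}$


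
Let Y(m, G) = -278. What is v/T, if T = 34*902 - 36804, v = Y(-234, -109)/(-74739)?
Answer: -139/229299252 ≈ -6.0619e-7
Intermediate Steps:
v = 278/74739 (v = -278/(-74739) = -278*(-1/74739) = 278/74739 ≈ 0.0037196)
T = -6136 (T = 30668 - 36804 = -6136)
v/T = (278/74739)/(-6136) = (278/74739)*(-1/6136) = -139/229299252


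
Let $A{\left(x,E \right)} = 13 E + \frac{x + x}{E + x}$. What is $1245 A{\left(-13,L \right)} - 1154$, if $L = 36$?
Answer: $\frac{13342268}{23} \approx 5.801 \cdot 10^{5}$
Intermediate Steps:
$A{\left(x,E \right)} = 13 E + \frac{2 x}{E + x}$
$1245 A{\left(-13,L \right)} - 1154 = 1245 \frac{2 \left(-13\right) + 13 \cdot 36^{2} + 13 \cdot 36 \left(-13\right)}{36 - 13} - 1154 = 1245 \frac{-26 + 13 \cdot 1296 - 6084}{23} - 1154 = 1245 \frac{-26 + 16848 - 6084}{23} - 1154 = 1245 \cdot \frac{1}{23} \cdot 10738 - 1154 = 1245 \cdot \frac{10738}{23} - 1154 = \frac{13368810}{23} - 1154 = \frac{13342268}{23}$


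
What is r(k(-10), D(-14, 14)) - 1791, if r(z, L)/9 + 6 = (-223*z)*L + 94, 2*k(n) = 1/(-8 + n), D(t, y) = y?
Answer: -437/2 ≈ -218.50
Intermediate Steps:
k(n) = 1/(2*(-8 + n))
r(z, L) = 792 - 2007*L*z (r(z, L) = -54 + 9*((-223*z)*L + 94) = -54 + 9*(-223*L*z + 94) = -54 + 9*(94 - 223*L*z) = -54 + (846 - 2007*L*z) = 792 - 2007*L*z)
r(k(-10), D(-14, 14)) - 1791 = (792 - 2007*14*1/(2*(-8 - 10))) - 1791 = (792 - 2007*14*(1/2)/(-18)) - 1791 = (792 - 2007*14*(1/2)*(-1/18)) - 1791 = (792 - 2007*14*(-1/36)) - 1791 = (792 + 1561/2) - 1791 = 3145/2 - 1791 = -437/2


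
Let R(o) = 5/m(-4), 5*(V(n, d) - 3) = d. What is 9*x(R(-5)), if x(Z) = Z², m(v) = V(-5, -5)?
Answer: 225/4 ≈ 56.250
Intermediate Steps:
V(n, d) = 3 + d/5
m(v) = 2 (m(v) = 3 + (⅕)*(-5) = 3 - 1 = 2)
R(o) = 5/2
9*x(R(-5)) = 9*(5/2)² = 9*(25/4) = 225/4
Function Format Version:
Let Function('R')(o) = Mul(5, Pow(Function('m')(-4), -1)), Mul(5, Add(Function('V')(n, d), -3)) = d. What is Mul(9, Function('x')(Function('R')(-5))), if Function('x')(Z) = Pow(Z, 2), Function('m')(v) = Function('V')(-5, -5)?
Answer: Rational(225, 4) ≈ 56.250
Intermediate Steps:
Function('V')(n, d) = Add(3, Mul(Rational(1, 5), d))
Function('m')(v) = 2 (Function('m')(v) = Add(3, Mul(Rational(1, 5), -5)) = Add(3, -1) = 2)
Function('R')(o) = Rational(5, 2) (Function('R')(o) = Mul(5, Pow(2, -1)) = Mul(5, Rational(1, 2)) = Rational(5, 2))
Mul(9, Function('x')(Function('R')(-5))) = Mul(9, Pow(Rational(5, 2), 2)) = Mul(9, Rational(25, 4)) = Rational(225, 4)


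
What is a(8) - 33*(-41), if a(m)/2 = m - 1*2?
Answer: 1365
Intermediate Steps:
a(m) = -4 + 2*m (a(m) = 2*(m - 1*2) = 2*(m - 2) = 2*(-2 + m) = -4 + 2*m)
a(8) - 33*(-41) = (-4 + 2*8) - 33*(-41) = (-4 + 16) + 1353 = 12 + 1353 = 1365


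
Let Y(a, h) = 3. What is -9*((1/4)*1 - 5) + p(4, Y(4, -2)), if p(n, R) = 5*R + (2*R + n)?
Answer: 271/4 ≈ 67.750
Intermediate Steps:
p(n, R) = n + 7*R (p(n, R) = 5*R + (n + 2*R) = n + 7*R)
-9*((1/4)*1 - 5) + p(4, Y(4, -2)) = -9*((1/4)*1 - 5) + (4 + 7*3) = -9*((1*(1/4))*1 - 5) + (4 + 21) = -9*((1/4)*1 - 5) + 25 = -9*(1/4 - 5) + 25 = -9*(-19/4) + 25 = 171/4 + 25 = 271/4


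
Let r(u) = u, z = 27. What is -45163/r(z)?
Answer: -45163/27 ≈ -1672.7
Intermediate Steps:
-45163/r(z) = -45163/27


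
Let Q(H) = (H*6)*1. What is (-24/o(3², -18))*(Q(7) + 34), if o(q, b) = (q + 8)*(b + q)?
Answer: 608/51 ≈ 11.922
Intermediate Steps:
o(q, b) = (8 + q)*(b + q)
Q(H) = 6*H (Q(H) = (6*H)*1 = 6*H)
(-24/o(3², -18))*(Q(7) + 34) = (-24/((3²)² + 8*(-18) + 8*3² - 18*3²))*(6*7 + 34) = (-24/(9² - 144 + 8*9 - 18*9))*(42 + 34) = -24/(81 - 144 + 72 - 162)*76 = -24/(-153)*76 = -24*(-1/153)*76 = (8/51)*76 = 608/51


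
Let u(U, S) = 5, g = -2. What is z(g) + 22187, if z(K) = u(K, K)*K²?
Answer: 22207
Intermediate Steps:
z(K) = 5*K²
z(g) + 22187 = 5*(-2)² + 22187 = 5*4 + 22187 = 20 + 22187 = 22207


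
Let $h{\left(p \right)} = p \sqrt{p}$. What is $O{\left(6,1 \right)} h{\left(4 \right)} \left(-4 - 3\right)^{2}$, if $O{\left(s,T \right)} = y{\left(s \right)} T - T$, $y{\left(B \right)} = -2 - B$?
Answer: $-3528$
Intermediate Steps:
$O{\left(s,T \right)} = - T + T \left(-2 - s\right)$ ($O{\left(s,T \right)} = \left(-2 - s\right) T - T = T \left(-2 - s\right) - T = - T + T \left(-2 - s\right)$)
$h{\left(p \right)} = p^{\frac{3}{2}}$
$O{\left(6,1 \right)} h{\left(4 \right)} \left(-4 - 3\right)^{2} = \left(-1\right) 1 \left(3 + 6\right) 4^{\frac{3}{2}} \left(-4 - 3\right)^{2} = \left(-1\right) 1 \cdot 9 \cdot 8 \left(-7\right)^{2} = \left(-9\right) 8 \cdot 49 = \left(-72\right) 49 = -3528$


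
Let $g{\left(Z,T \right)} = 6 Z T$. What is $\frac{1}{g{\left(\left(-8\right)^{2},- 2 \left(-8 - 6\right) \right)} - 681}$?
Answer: $\frac{1}{10071} \approx 9.9295 \cdot 10^{-5}$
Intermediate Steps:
$g{\left(Z,T \right)} = 6 T Z$
$\frac{1}{g{\left(\left(-8\right)^{2},- 2 \left(-8 - 6\right) \right)} - 681} = \frac{1}{6 \left(- 2 \left(-8 - 6\right)\right) \left(-8\right)^{2} - 681} = \frac{1}{6 \left(\left(-2\right) \left(-14\right)\right) 64 - 681} = \frac{1}{6 \cdot 28 \cdot 64 - 681} = \frac{1}{10752 - 681} = \frac{1}{10071}$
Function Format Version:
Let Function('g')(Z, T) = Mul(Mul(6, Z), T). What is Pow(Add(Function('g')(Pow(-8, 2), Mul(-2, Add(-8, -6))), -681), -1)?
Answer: Rational(1, 10071) ≈ 9.9295e-5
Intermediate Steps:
Function('g')(Z, T) = Mul(6, T, Z)
Pow(Add(Function('g')(Pow(-8, 2), Mul(-2, Add(-8, -6))), -681), -1) = Pow(Add(Mul(6, Mul(-2, Add(-8, -6)), Pow(-8, 2)), -681), -1) = Pow(Add(Mul(6, Mul(-2, -14), 64), -681), -1) = Pow(Add(Mul(6, 28, 64), -681), -1) = Pow(Add(10752, -681), -1) = Pow(10071, -1) = Rational(1, 10071)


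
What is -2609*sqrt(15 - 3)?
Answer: -5218*sqrt(3) ≈ -9037.8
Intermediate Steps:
-2609*sqrt(15 - 3) = -5218*sqrt(3)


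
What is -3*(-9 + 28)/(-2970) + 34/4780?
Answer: 3112/118305 ≈ 0.026305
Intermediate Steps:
-3*(-9 + 28)/(-2970) + 34/4780 = -3*19*(-1/2970) + 34*(1/4780) = -57*(-1/2970) + 17/2390 = 19/990 + 17/2390 = 3112/118305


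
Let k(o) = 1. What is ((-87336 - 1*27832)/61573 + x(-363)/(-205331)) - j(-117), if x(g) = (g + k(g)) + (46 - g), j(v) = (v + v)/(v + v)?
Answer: -36293300202/12642845663 ≈ -2.8707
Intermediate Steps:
j(v) = 1 (j(v) = (2*v)/((2*v)) = (2*v)*(1/(2*v)) = 1)
x(g) = 47 (x(g) = (g + 1) + (46 - g) = (1 + g) + (46 - g) = 47)
((-87336 - 1*27832)/61573 + x(-363)/(-205331)) - j(-117) = ((-87336 - 1*27832)/61573 + 47/(-205331)) - 1*1 = ((-87336 - 27832)*(1/61573) + 47*(-1/205331)) - 1 = (-115168*1/61573 - 47/205331) - 1 = (-115168/61573 - 47/205331) - 1 = -23650454539/12642845663 - 1 = -36293300202/12642845663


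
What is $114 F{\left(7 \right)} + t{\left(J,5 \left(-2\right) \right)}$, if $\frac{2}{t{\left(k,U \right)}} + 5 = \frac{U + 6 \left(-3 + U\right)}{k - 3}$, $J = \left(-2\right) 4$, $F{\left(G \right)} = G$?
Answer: $\frac{2396}{3} \approx 798.67$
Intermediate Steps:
$J = -8$
$t{\left(k,U \right)} = \frac{2}{-5 + \frac{-18 + 7 U}{-3 + k}}$ ($t{\left(k,U \right)} = \frac{2}{-5 + \frac{U + 6 \left(-3 + U\right)}{k - 3}} = \frac{2}{-5 + \frac{U + \left(-18 + 6 U\right)}{-3 + k}} = \frac{2}{-5 + \frac{-18 + 7 U}{-3 + k}}$)
$114 F{\left(7 \right)} + t{\left(J,5 \left(-2\right) \right)} = 114 \cdot 7 + \frac{2 \left(3 - -8\right)}{3 - 7 \cdot 5 \left(-2\right) + 5 \left(-8\right)} = 798 + \frac{2 \left(3 + 8\right)}{3 - -70 - 40} = 798 + 2 \frac{1}{3 + 70 - 40} \cdot 11 = 798 + 2 \cdot \frac{1}{33} \cdot 11 = 798 + \frac{2}{3} = \frac{2396}{3}$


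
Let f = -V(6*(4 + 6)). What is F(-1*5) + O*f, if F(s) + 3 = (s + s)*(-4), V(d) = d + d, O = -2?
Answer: 277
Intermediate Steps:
V(d) = 2*d
f = -120 (f = -2*6*(4 + 6) = -2*6*10 = -2*60 = -1*120 = -120)
F(s) = -3 - 8*s (F(s) = -3 + (s + s)*(-4) = -3 + (2*s)*(-4) = -3 - 8*s)
F(-1*5) + O*f = (-3 - (-8)*5) - 2*(-120) = (-3 - 8*(-5)) + 240 = (-3 + 40) + 240 = 37 + 240 = 277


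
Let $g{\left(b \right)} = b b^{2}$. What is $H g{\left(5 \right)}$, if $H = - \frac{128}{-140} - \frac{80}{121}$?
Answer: $\frac{26800}{847} \approx 31.641$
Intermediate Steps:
$H = \frac{1072}{4235}$ ($H = \left(-128\right) \left(- \frac{1}{140}\right) - \frac{80}{121} = \frac{32}{35} - \frac{80}{121} = \frac{1072}{4235} \approx 0.25313$)
$g{\left(b \right)} = b^{3}$
$H g{\left(5 \right)} = \frac{1072 \cdot 5^{3}}{4235} = \frac{1072}{4235} \cdot 125 = \frac{26800}{847}$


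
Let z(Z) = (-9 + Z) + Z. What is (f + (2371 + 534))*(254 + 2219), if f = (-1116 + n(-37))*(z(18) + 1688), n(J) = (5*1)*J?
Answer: -5510610630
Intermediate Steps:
n(J) = 5*J
z(Z) = -9 + 2*Z
f = -2231215 (f = (-1116 + 5*(-37))*((-9 + 2*18) + 1688) = (-1116 - 185)*((-9 + 36) + 1688) = -1301*(27 + 1688) = -1301*1715 = -2231215)
(f + (2371 + 534))*(254 + 2219) = (-2231215 + (2371 + 534))*(254 + 2219) = (-2231215 + 2905)*2473 = -2228310*2473 = -5510610630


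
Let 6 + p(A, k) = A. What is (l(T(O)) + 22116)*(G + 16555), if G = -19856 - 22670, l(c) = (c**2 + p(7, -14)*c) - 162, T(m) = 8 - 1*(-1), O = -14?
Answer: -572504724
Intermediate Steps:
p(A, k) = -6 + A
T(m) = 9 (T(m) = 8 + 1 = 9)
l(c) = -162 + c + c**2 (l(c) = (c**2 + (-6 + 7)*c) - 162 = (c**2 + 1*c) - 162 = (c**2 + c) - 162 = (c + c**2) - 162 = -162 + c + c**2)
G = -42526
(l(T(O)) + 22116)*(G + 16555) = ((-162 + 9 + 9**2) + 22116)*(-42526 + 16555) = ((-162 + 9 + 81) + 22116)*(-25971) = (-72 + 22116)*(-25971) = 22044*(-25971) = -572504724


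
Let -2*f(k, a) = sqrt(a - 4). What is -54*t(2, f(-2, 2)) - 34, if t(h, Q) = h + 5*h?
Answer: -682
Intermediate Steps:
f(k, a) = -sqrt(-4 + a)/2 (f(k, a) = -sqrt(a - 4)/2 = -sqrt(-4 + a)/2)
t(h, Q) = 6*h
-54*t(2, f(-2, 2)) - 34 = -324*2 - 34 = -54*12 - 34 = -648 - 34 = -682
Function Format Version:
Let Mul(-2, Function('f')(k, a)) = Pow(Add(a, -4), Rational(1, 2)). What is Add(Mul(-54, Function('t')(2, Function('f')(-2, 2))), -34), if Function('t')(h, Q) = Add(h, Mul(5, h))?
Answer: -682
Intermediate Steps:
Function('f')(k, a) = Mul(Rational(-1, 2), Pow(Add(-4, a), Rational(1, 2))) (Function('f')(k, a) = Mul(Rational(-1, 2), Pow(Add(a, -4), Rational(1, 2))) = Mul(Rational(-1, 2), Pow(Add(-4, a), Rational(1, 2))))
Function('t')(h, Q) = Mul(6, h)
Add(Mul(-54, Function('t')(2, Function('f')(-2, 2))), -34) = Add(Mul(-54, Mul(6, 2)), -34) = Add(Mul(-54, 12), -34) = Add(-648, -34) = -682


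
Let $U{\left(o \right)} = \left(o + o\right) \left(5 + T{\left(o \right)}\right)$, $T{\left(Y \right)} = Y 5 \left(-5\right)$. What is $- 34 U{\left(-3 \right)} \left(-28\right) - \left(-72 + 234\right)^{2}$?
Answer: $-483204$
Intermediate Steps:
$T{\left(Y \right)} = - 25 Y$ ($T{\left(Y \right)} = 5 Y \left(-5\right) = - 25 Y$)
$U{\left(o \right)} = 2 o \left(5 - 25 o\right)$ ($U{\left(o \right)} = \left(o + o\right) \left(5 - 25 o\right) = 2 o \left(5 - 25 o\right)$)
$- 34 U{\left(-3 \right)} \left(-28\right) - \left(-72 + 234\right)^{2} = - 34 \cdot 10 \left(-3\right) \left(1 - -15\right) \left(-28\right) - \left(-72 + 234\right)^{2} = - 34 \cdot 10 \left(-3\right) \left(1 + 15\right) \left(-28\right) - 162^{2} = - 34 \cdot 10 \left(-3\right) 16 \left(-28\right) - 26244 = \left(-34\right) \left(-480\right) \left(-28\right) - 26244 = 16320 \left(-28\right) - 26244 = -456960 - 26244 = -483204$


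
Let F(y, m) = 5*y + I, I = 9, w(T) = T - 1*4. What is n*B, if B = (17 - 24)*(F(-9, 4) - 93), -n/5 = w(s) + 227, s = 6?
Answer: -1033935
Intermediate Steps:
w(T) = -4 + T (w(T) = T - 4 = -4 + T)
n = -1145 (n = -5*((-4 + 6) + 227) = -5*(2 + 227) = -5*229 = -1145)
F(y, m) = 9 + 5*y (F(y, m) = 5*y + 9 = 9 + 5*y)
B = 903 (B = (17 - 24)*((9 + 5*(-9)) - 93) = -7*((9 - 45) - 93) = -7*(-36 - 93) = -7*(-129) = 903)
n*B = -1145*903 = -1033935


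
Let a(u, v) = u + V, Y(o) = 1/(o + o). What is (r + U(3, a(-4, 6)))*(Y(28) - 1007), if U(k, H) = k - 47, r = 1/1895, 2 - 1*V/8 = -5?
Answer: 4701825189/106120 ≈ 44307.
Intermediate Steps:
V = 56 (V = 16 - 8*(-5) = 16 + 40 = 56)
Y(o) = 1/(2*o)
a(u, v) = 56 + u (a(u, v) = u + 56 = 56 + u)
r = 1/1895 ≈ 0.00052770
U(k, H) = -47 + k
(r + U(3, a(-4, 6)))*(Y(28) - 1007) = (1/1895 + (-47 + 3))*((½)/28 - 1007) = (1/1895 - 44)*((½)*(1/28) - 1007) = -83379*(1/56 - 1007)/1895 = -83379/1895*(-56391/56) = 4701825189/106120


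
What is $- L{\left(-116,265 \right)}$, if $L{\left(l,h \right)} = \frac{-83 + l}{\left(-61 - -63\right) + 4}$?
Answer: $\frac{199}{6} \approx 33.167$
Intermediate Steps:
$L{\left(l,h \right)} = - \frac{83}{6} + \frac{l}{6}$ ($L{\left(l,h \right)} = \frac{-83 + l}{\left(-61 + 63\right) + 4} = \frac{-83 + l}{2 + 4} = \frac{-83 + l}{6} = \left(-83 + l\right) \frac{1}{6} = - \frac{83}{6} + \frac{l}{6}$)
$- L{\left(-116,265 \right)} = - (- \frac{83}{6} + \frac{1}{6} \left(-116\right)) = - (- \frac{83}{6} - \frac{58}{3}) = \left(-1\right) \left(- \frac{199}{6}\right) = \frac{199}{6}$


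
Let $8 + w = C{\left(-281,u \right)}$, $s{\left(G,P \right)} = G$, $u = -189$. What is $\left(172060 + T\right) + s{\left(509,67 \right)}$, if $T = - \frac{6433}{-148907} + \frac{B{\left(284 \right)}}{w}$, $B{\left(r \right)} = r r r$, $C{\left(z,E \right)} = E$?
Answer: $\frac{1651348477924}{29334679} \approx 56293.0$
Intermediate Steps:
$B{\left(r \right)} = r^{3}$ ($B{\left(r \right)} = r^{2} r = r^{3}$)
$w = -197$ ($w = -8 - 189 = -197$)
$T = - \frac{3410907742427}{29334679}$ ($T = - \frac{6433}{-148907} + \frac{284^{3}}{-197} = \left(-6433\right) \left(- \frac{1}{148907}\right) + 22906304 \left(- \frac{1}{197}\right) = \frac{6433}{148907} - \frac{22906304}{197} = - \frac{3410907742427}{29334679} \approx -1.1628 \cdot 10^{5}$)
$\left(172060 + T\right) + s{\left(509,67 \right)} = \left(172060 - \frac{3410907742427}{29334679}\right) + 509 = \frac{1636417126313}{29334679} + 509 = \frac{1651348477924}{29334679}$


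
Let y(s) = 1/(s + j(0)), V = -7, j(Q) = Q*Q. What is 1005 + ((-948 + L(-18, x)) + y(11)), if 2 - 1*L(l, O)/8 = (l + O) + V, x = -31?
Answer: 5732/11 ≈ 521.09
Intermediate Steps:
j(Q) = Q**2
y(s) = 1/s (y(s) = 1/(s + 0**2) = 1/(s + 0) = 1/s)
L(l, O) = 72 - 8*O - 8*l (L(l, O) = 16 - 8*((l + O) - 7) = 16 - 8*((O + l) - 7) = 16 - 8*(-7 + O + l) = 16 + (56 - 8*O - 8*l) = 72 - 8*O - 8*l)
1005 + ((-948 + L(-18, x)) + y(11)) = 1005 + ((-948 + (72 - 8*(-31) - 8*(-18))) + 1/11) = 1005 + ((-948 + (72 + 248 + 144)) + 1/11) = 1005 + ((-948 + 464) + 1/11) = 1005 + (-484 + 1/11) = 1005 - 5323/11 = 5732/11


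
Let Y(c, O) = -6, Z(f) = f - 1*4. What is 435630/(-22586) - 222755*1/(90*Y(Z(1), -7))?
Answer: 479590423/1219644 ≈ 393.22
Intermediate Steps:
Z(f) = -4 + f (Z(f) = f - 4 = -4 + f)
435630/(-22586) - 222755*1/(90*Y(Z(1), -7)) = 435630/(-22586) - 222755/(-15*(-6)*(-6)) = 435630*(-1/22586) - 222755/(90*(-6)) = -217815/11293 - 222755/(-540) = -217815/11293 - 222755*(-1/540) = -217815/11293 + 44551/108 = 479590423/1219644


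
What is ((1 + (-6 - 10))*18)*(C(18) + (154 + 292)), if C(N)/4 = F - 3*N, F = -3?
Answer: -58860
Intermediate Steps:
C(N) = -12 - 12*N (C(N) = 4*(-3 - 3*N) = -12 - 12*N)
((1 + (-6 - 10))*18)*(C(18) + (154 + 292)) = ((1 + (-6 - 10))*18)*((-12 - 12*18) + (154 + 292)) = ((1 - 16)*18)*((-12 - 216) + 446) = (-15*18)*(-228 + 446) = -270*218 = -58860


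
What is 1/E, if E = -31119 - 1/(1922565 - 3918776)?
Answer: -1996211/62120090108 ≈ -3.2135e-5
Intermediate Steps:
E = -62120090108/1996211 (E = -31119 - 1/(-1996211) = -31119 - 1*(-1/1996211) = -31119 + 1/1996211 = -62120090108/1996211 ≈ -31119.)
1/E = 1/(-62120090108/1996211) = -1996211/62120090108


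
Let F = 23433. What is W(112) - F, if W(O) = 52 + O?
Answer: -23269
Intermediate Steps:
W(112) - F = (52 + 112) - 1*23433 = 164 - 23433 = -23269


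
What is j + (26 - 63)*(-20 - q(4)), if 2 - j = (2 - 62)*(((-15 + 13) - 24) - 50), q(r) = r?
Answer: -3670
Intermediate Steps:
j = -4558 (j = 2 - (2 - 62)*(((-15 + 13) - 24) - 50) = 2 - (-60)*((-2 - 24) - 50) = 2 - (-60)*(-26 - 50) = 2 - (-60)*(-76) = 2 - 1*4560 = 2 - 4560 = -4558)
j + (26 - 63)*(-20 - q(4)) = -4558 + (26 - 63)*(-20 - 1*4) = -4558 - 37*(-20 - 4) = -4558 - 37*(-24) = -4558 + 888 = -3670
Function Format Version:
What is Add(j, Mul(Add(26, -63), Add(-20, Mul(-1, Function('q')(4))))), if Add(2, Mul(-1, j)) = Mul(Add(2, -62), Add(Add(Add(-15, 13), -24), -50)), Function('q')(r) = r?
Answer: -3670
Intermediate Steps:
j = -4558 (j = Add(2, Mul(-1, Mul(Add(2, -62), Add(Add(Add(-15, 13), -24), -50)))) = Add(2, Mul(-1, Mul(-60, Add(Add(-2, -24), -50)))) = Add(2, Mul(-1, Mul(-60, Add(-26, -50)))) = Add(2, Mul(-1, Mul(-60, -76))) = Add(2, Mul(-1, 4560)) = Add(2, -4560) = -4558)
Add(j, Mul(Add(26, -63), Add(-20, Mul(-1, Function('q')(4))))) = Add(-4558, Mul(Add(26, -63), Add(-20, Mul(-1, 4)))) = Add(-4558, Mul(-37, Add(-20, -4))) = Add(-4558, Mul(-37, -24)) = Add(-4558, 888) = -3670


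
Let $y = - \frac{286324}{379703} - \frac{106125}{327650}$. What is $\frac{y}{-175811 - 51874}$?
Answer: $\frac{5364401579}{1133048792035830} \approx 4.7345 \cdot 10^{-6}$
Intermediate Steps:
$y = - \frac{5364401579}{4976387518}$ ($y = \left(-286324\right) \frac{1}{379703} - \frac{4245}{13106} = - \frac{286324}{379703} - \frac{4245}{13106} = - \frac{5364401579}{4976387518} \approx -1.078$)
$\frac{y}{-175811 - 51874} = - \frac{5364401579}{4976387518 \left(-175811 - 51874\right)} = - \frac{5364401579}{4976387518 \left(-227685\right)} = \left(- \frac{5364401579}{4976387518}\right) \left(- \frac{1}{227685}\right) = \frac{5364401579}{1133048792035830}$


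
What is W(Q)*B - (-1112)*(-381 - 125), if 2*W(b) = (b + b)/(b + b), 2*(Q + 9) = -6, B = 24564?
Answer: -550390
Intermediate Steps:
Q = -12 (Q = -9 + (½)*(-6) = -9 - 3 = -12)
W(b) = ½ (W(b) = ((b + b)/(b + b))/2 = ((2*b)/((2*b)))/2 = ((2*b)*(1/(2*b)))/2 = (½)*1 = ½)
W(Q)*B - (-1112)*(-381 - 125) = (½)*24564 - (-1112)*(-381 - 125) = 12282 - (-1112)*(-506) = 12282 - 1*562672 = 12282 - 562672 = -550390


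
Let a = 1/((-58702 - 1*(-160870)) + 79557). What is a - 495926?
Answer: -90122152349/181725 ≈ -4.9593e+5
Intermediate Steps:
a = 1/181725 (a = 1/((-58702 + 160870) + 79557) = 1/(102168 + 79557) = 1/181725 ≈ 5.5028e-6)
a - 495926 = 1/181725 - 495926 = -90122152349/181725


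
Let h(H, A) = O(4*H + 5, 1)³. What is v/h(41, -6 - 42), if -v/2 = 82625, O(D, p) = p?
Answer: -165250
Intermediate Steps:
h(H, A) = 1 (h(H, A) = 1³ = 1)
v = -165250 (v = -2*82625 = -165250)
v/h(41, -6 - 42) = -165250/1 = -165250*1 = -165250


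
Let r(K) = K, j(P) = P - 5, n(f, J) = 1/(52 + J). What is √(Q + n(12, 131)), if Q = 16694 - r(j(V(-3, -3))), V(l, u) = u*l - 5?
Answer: √559099038/183 ≈ 129.21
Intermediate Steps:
V(l, u) = -5 + l*u (V(l, u) = l*u - 5 = -5 + l*u)
j(P) = -5 + P
Q = 16695 (Q = 16694 - (-5 + (-5 - 3*(-3))) = 16694 - (-5 + (-5 + 9)) = 16694 - (-5 + 4) = 16694 - 1*(-1) = 16694 + 1 = 16695)
√(Q + n(12, 131)) = √(16695 + 1/(52 + 131)) = √(16695 + 1/183) = √(3055186/183) = √559099038/183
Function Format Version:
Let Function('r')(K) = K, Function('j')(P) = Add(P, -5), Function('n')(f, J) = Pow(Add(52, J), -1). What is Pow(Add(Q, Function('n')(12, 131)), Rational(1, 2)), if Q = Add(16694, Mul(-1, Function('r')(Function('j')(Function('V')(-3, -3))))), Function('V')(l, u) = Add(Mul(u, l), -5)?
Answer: Mul(Rational(1, 183), Pow(559099038, Rational(1, 2))) ≈ 129.21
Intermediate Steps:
Function('V')(l, u) = Add(-5, Mul(l, u)) (Function('V')(l, u) = Add(Mul(l, u), -5) = Add(-5, Mul(l, u)))
Function('j')(P) = Add(-5, P)
Q = 16695 (Q = Add(16694, Mul(-1, Add(-5, Add(-5, Mul(-3, -3))))) = Add(16694, Mul(-1, Add(-5, Add(-5, 9)))) = Add(16694, Mul(-1, Add(-5, 4))) = Add(16694, Mul(-1, -1)) = Add(16694, 1) = 16695)
Pow(Add(Q, Function('n')(12, 131)), Rational(1, 2)) = Pow(Add(16695, Pow(Add(52, 131), -1)), Rational(1, 2)) = Pow(Add(16695, Pow(183, -1)), Rational(1, 2)) = Pow(Add(16695, Rational(1, 183)), Rational(1, 2)) = Pow(Rational(3055186, 183), Rational(1, 2)) = Mul(Rational(1, 183), Pow(559099038, Rational(1, 2)))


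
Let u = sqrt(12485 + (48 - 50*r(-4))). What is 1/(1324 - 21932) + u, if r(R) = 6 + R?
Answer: -1/20608 + sqrt(12433) ≈ 111.50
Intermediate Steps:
u = sqrt(12433) (u = sqrt(12485 + (48 - 50*(6 - 4))) = sqrt(12485 + (48 - 50*2)) = sqrt(12485 + (48 - 100)) = sqrt(12485 - 52) = sqrt(12433) ≈ 111.50)
1/(1324 - 21932) + u = 1/(1324 - 21932) + sqrt(12433) = 1/(-20608) + sqrt(12433) = -1/20608 + sqrt(12433)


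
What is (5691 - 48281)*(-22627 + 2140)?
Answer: 872541330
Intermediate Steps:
(5691 - 48281)*(-22627 + 2140) = -42590*(-20487) = 872541330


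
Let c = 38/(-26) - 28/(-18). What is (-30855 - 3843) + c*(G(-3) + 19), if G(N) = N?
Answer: -4059490/117 ≈ -34697.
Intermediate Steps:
c = 11/117 (c = 38*(-1/26) - 28*(-1/18) = -19/13 + 14/9 = 11/117 ≈ 0.094017)
(-30855 - 3843) + c*(G(-3) + 19) = (-30855 - 3843) + 11*(-3 + 19)/117 = -34698 + (11/117)*16 = -34698 + 176/117 = -4059490/117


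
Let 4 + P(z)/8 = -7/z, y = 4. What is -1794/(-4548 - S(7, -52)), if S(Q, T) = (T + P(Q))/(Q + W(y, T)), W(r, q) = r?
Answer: 9867/24968 ≈ 0.39519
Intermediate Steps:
P(z) = -32 - 56/z (P(z) = -32 + 8*(-7/z) = -32 - 56/z)
S(Q, T) = (-32 + T - 56/Q)/(4 + Q) (S(Q, T) = (T + (-32 - 56/Q))/(Q + 4) = (-32 + T - 56/Q)/(4 + Q))
-1794/(-4548 - S(7, -52)) = -1794/(-4548 - (-56 - 1*7*(32 - 1*(-52)))/(7*(4 + 7))) = -1794/(-4548 - (-56 - 1*7*(32 + 52))/(7*11)) = -1794/(-4548 - (-56 - 1*7*84)/(7*11)) = -1794/(-4548 - (-56 - 588)/(7*11)) = -1794/(-4548 - (-644)/(7*11)) = -1794/(-4548 - 1*(-92/11)) = -1794/(-4548 + 92/11) = -1794/(-49936/11) = -1794*(-11/49936) = 9867/24968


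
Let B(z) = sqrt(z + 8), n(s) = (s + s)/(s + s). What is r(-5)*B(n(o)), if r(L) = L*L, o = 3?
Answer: 75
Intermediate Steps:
r(L) = L**2
n(s) = 1 (n(s) = (2*s)/((2*s)) = (2*s)*(1/(2*s)) = 1)
B(z) = sqrt(8 + z)
r(-5)*B(n(o)) = (-5)**2*sqrt(8 + 1) = 25*sqrt(9) = 25*3 = 75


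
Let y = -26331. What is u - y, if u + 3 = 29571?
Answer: 55899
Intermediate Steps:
u = 29568 (u = -3 + 29571 = 29568)
u - y = 29568 - 1*(-26331) = 29568 + 26331 = 55899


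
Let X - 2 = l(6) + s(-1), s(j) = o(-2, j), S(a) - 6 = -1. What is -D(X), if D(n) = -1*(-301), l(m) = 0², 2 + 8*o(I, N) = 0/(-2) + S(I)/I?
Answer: -301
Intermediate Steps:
S(a) = 5 (S(a) = 6 - 1 = 5)
o(I, N) = -¼ + 5/(8*I) (o(I, N) = -¼ + (0/(-2) + 5/I)/8 = -¼ + (0*(-½) + 5/I)/8 = -¼ + (0 + 5/I)/8 = -¼ + (5/I)/8 = -¼ + 5/(8*I))
s(j) = -9/16 (s(j) = (⅛)*(5 - 2*(-2))/(-2) = (⅛)*(-½)*(5 + 4) = (⅛)*(-½)*9 = -9/16)
l(m) = 0
X = 23/16 (X = 2 + (0 - 9/16) = 2 - 9/16 = 23/16 ≈ 1.4375)
D(n) = 301
-D(X) = -1*301 = -301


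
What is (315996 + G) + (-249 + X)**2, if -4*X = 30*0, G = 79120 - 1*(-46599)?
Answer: 503716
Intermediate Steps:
G = 125719 (G = 79120 + 46599 = 125719)
X = 0 (X = -15*0/2 = -1/4*0 = 0)
(315996 + G) + (-249 + X)**2 = (315996 + 125719) + (-249 + 0)**2 = 441715 + (-249)**2 = 441715 + 62001 = 503716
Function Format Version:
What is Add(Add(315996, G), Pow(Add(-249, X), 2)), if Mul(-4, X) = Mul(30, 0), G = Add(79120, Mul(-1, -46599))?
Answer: 503716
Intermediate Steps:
G = 125719 (G = Add(79120, 46599) = 125719)
X = 0 (X = Mul(Rational(-1, 4), Mul(30, 0)) = Mul(Rational(-1, 4), 0) = 0)
Add(Add(315996, G), Pow(Add(-249, X), 2)) = Add(Add(315996, 125719), Pow(Add(-249, 0), 2)) = Add(441715, Pow(-249, 2)) = Add(441715, 62001) = 503716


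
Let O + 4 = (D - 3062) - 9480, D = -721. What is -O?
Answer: 13267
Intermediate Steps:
O = -13267 (O = -4 + ((-721 - 3062) - 9480) = -4 + (-3783 - 9480) = -4 - 13263 = -13267)
-O = -1*(-13267) = 13267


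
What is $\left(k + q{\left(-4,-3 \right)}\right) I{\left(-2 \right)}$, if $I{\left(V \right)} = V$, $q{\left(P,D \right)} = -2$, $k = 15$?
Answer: $-26$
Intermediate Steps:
$\left(k + q{\left(-4,-3 \right)}\right) I{\left(-2 \right)} = \left(15 - 2\right) \left(-2\right) = 13 \left(-2\right) = -26$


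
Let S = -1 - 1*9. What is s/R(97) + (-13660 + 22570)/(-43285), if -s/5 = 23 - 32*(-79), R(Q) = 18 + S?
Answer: -10039481/6296 ≈ -1594.6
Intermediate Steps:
S = -10 (S = -1 - 9 = -10)
R(Q) = 8 (R(Q) = 18 - 10 = 8)
s = -12755 (s = -5*(23 - 32*(-79)) = -5*(23 + 2528) = -5*2551 = -12755)
s/R(97) + (-13660 + 22570)/(-43285) = -12755/8 + (-13660 + 22570)/(-43285) = -12755*⅛ + 8910*(-1/43285) = -12755/8 - 162/787 = -10039481/6296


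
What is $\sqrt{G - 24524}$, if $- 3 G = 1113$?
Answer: $i \sqrt{24895} \approx 157.78 i$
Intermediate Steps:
$G = -371$ ($G = \left(- \frac{1}{3}\right) 1113 = -371$)
$\sqrt{G - 24524} = \sqrt{-371 - 24524} = \sqrt{-24895} = i \sqrt{24895}$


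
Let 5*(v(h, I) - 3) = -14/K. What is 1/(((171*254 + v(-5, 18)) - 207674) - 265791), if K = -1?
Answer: -5/2150126 ≈ -2.3254e-6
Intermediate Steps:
v(h, I) = 29/5 (v(h, I) = 3 + (-14/(-1))/5 = 3 + (-14*(-1))/5 = 3 + (⅕)*14 = 3 + 14/5 = 29/5)
1/(((171*254 + v(-5, 18)) - 207674) - 265791) = 1/(((171*254 + 29/5) - 207674) - 265791) = 1/(((43434 + 29/5) - 207674) - 265791) = 1/((217199/5 - 207674) - 265791) = 1/(-821171/5 - 265791) = 1/(-2150126/5) = -5/2150126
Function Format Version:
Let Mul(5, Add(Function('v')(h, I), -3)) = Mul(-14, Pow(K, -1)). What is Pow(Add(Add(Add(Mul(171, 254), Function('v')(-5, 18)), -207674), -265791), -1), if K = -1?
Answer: Rational(-5, 2150126) ≈ -2.3254e-6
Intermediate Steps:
Function('v')(h, I) = Rational(29, 5) (Function('v')(h, I) = Add(3, Mul(Rational(1, 5), Mul(-14, Pow(-1, -1)))) = Add(3, Mul(Rational(1, 5), Mul(-14, -1))) = Add(3, Mul(Rational(1, 5), 14)) = Add(3, Rational(14, 5)) = Rational(29, 5))
Pow(Add(Add(Add(Mul(171, 254), Function('v')(-5, 18)), -207674), -265791), -1) = Pow(Add(Add(Add(Mul(171, 254), Rational(29, 5)), -207674), -265791), -1) = Pow(Add(Add(Add(43434, Rational(29, 5)), -207674), -265791), -1) = Pow(Add(Add(Rational(217199, 5), -207674), -265791), -1) = Pow(Add(Rational(-821171, 5), -265791), -1) = Pow(Rational(-2150126, 5), -1) = Rational(-5, 2150126)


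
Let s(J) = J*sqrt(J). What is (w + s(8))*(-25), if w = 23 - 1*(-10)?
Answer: -825 - 400*sqrt(2) ≈ -1390.7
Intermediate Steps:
s(J) = J**(3/2)
w = 33 (w = 23 + 10 = 33)
(w + s(8))*(-25) = (33 + 8**(3/2))*(-25) = (33 + 16*sqrt(2))*(-25) = -825 - 400*sqrt(2)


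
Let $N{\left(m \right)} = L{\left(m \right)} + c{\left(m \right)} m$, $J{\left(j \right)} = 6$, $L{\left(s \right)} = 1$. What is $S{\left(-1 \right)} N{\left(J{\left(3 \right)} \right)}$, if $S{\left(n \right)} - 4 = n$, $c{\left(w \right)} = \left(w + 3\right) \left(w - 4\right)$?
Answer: $327$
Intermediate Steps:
$c{\left(w \right)} = \left(-4 + w\right) \left(3 + w\right)$ ($c{\left(w \right)} = \left(3 + w\right) \left(-4 + w\right) = \left(-4 + w\right) \left(3 + w\right)$)
$S{\left(n \right)} = 4 + n$
$N{\left(m \right)} = 1 + m \left(-12 + m^{2} - m\right)$ ($N{\left(m \right)} = 1 + \left(-12 + m^{2} - m\right) m = 1 + m \left(-12 + m^{2} - m\right)$)
$S{\left(-1 \right)} N{\left(J{\left(3 \right)} \right)} = \left(4 - 1\right) \left(1 - 6 \left(12 + 6 - 6^{2}\right)\right) = 3 \left(1 - 6 \left(12 + 6 - 36\right)\right) = 3 \left(1 - 6 \left(-18\right)\right) = 3 \left(1 + 108\right) = 3 \cdot 109 = 327$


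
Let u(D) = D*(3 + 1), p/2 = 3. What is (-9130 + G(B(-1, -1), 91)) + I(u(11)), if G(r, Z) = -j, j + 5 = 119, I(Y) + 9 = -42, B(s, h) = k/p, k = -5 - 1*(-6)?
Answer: -9295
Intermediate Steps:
k = 1 (k = -5 + 6 = 1)
p = 6 (p = 2*3 = 6)
u(D) = 4*D (u(D) = D*4 = 4*D)
B(s, h) = ⅙ (B(s, h) = 1/6 = 1*(⅙) = ⅙)
I(Y) = -51 (I(Y) = -9 - 42 = -51)
j = 114 (j = -5 + 119 = 114)
G(r, Z) = -114 (G(r, Z) = -1*114 = -114)
(-9130 + G(B(-1, -1), 91)) + I(u(11)) = (-9130 - 114) - 51 = -9244 - 51 = -9295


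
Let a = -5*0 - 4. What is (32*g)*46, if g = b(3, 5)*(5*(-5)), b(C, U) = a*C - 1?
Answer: 478400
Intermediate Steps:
a = -4 (a = 0 - 4 = -4)
b(C, U) = -1 - 4*C (b(C, U) = -4*C - 1 = -1 - 4*C)
g = 325 (g = (-1 - 4*3)*(5*(-5)) = (-1 - 12)*(-25) = -13*(-25) = 325)
(32*g)*46 = (32*325)*46 = 10400*46 = 478400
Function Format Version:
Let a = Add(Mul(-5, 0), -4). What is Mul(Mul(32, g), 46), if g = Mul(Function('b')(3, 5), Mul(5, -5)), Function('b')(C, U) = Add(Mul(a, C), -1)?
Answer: 478400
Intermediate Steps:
a = -4 (a = Add(0, -4) = -4)
Function('b')(C, U) = Add(-1, Mul(-4, C)) (Function('b')(C, U) = Add(Mul(-4, C), -1) = Add(-1, Mul(-4, C)))
g = 325 (g = Mul(Add(-1, Mul(-4, 3)), Mul(5, -5)) = Mul(Add(-1, -12), -25) = Mul(-13, -25) = 325)
Mul(Mul(32, g), 46) = Mul(Mul(32, 325), 46) = Mul(10400, 46) = 478400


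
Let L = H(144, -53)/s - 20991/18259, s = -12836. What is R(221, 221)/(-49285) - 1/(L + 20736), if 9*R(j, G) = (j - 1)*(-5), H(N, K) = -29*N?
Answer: 87362859414019/35926957226978703 ≈ 0.0024317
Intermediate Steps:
R(j, G) = 5/9 - 5*j/9 (R(j, G) = ((j - 1)*(-5))/9 = ((-1 + j)*(-5))/9 = (5 - 5*j)/9 = 5/9 - 5*j/9)
L = -48297723/58593131 (L = -29*144/(-12836) - 20991/18259 = -4176*(-1/12836) - 20991*1/18259 = 1044/3209 - 20991/18259 = -48297723/58593131 ≈ -0.82429)
R(221, 221)/(-49285) - 1/(L + 20736) = (5/9 - 5/9*221)/(-49285) - 1/(-48297723/58593131 + 20736) = (5/9 - 1105/9)*(-1/49285) - 1/1214938866693/58593131 = -1100/9*(-1/49285) - 1*58593131/1214938866693 = 220/88713 - 58593131/1214938866693 = 87362859414019/35926957226978703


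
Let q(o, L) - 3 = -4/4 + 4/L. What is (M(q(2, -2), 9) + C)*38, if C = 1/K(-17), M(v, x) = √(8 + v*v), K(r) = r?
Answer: -38/17 + 76*√2 ≈ 105.24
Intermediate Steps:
q(o, L) = 2 + 4/L (q(o, L) = 3 + (-4/4 + 4/L) = 3 + (-4*¼ + 4/L) = 3 + (-1 + 4/L) = 2 + 4/L)
M(v, x) = √(8 + v²)
C = -1/17 (C = 1/(-17) = -1/17 ≈ -0.058824)
(M(q(2, -2), 9) + C)*38 = (√(8 + (2 + 4/(-2))²) - 1/17)*38 = (√(8 + (2 + 4*(-½))²) - 1/17)*38 = (√(8 + (2 - 2)²) - 1/17)*38 = (√(8 + 0²) - 1/17)*38 = (√(8 + 0) - 1/17)*38 = (√8 - 1/17)*38 = (2*√2 - 1/17)*38 = (-1/17 + 2*√2)*38 = -38/17 + 76*√2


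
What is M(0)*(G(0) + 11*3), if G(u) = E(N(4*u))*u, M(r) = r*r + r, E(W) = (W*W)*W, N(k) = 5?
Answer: 0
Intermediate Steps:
E(W) = W³ (E(W) = W²*W = W³)
M(r) = r + r² (M(r) = r² + r = r + r²)
G(u) = 125*u (G(u) = 5³*u = 125*u)
M(0)*(G(0) + 11*3) = (0*(1 + 0))*(125*0 + 11*3) = (0*1)*(0 + 33) = 0*33 = 0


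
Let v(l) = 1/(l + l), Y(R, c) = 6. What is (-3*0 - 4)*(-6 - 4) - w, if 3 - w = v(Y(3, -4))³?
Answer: 63937/1728 ≈ 37.001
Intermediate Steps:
v(l) = 1/(2*l)
w = 5183/1728 (w = 3 - ((½)/6)³ = 3 - ((½)*(⅙))³ = 3 - (1/12)³ = 3 - 1*1/1728 = 3 - 1/1728 = 5183/1728 ≈ 2.9994)
(-3*0 - 4)*(-6 - 4) - w = (-3*0 - 4)*(-6 - 4) - 1*5183/1728 = (0 - 4)*(-10) - 5183/1728 = -4*(-10) - 5183/1728 = 40 - 5183/1728 = 63937/1728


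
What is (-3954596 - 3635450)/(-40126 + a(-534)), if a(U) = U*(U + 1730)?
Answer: 3795023/339395 ≈ 11.182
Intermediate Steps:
a(U) = U*(1730 + U)
(-3954596 - 3635450)/(-40126 + a(-534)) = (-3954596 - 3635450)/(-40126 - 534*(1730 - 534)) = -7590046/(-40126 - 534*1196) = -7590046/(-40126 - 638664) = -7590046/(-678790) = -7590046*(-1/678790) = 3795023/339395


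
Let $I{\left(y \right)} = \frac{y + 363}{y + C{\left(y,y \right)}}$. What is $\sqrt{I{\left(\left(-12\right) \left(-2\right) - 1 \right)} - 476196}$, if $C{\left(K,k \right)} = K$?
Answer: $\frac{11 i \sqrt{2081845}}{23} \approx 690.06 i$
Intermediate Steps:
$I{\left(y \right)} = \frac{363 + y}{2 y}$ ($I{\left(y \right)} = \frac{y + 363}{y + y} = \frac{363 + y}{2 y}$)
$\sqrt{I{\left(\left(-12\right) \left(-2\right) - 1 \right)} - 476196} = \sqrt{\frac{363 - -23}{2 \left(\left(-12\right) \left(-2\right) - 1\right)} - 476196} = \sqrt{\frac{363 + \left(24 - 1\right)}{2 \left(24 - 1\right)} - 476196} = \sqrt{\frac{363 + 23}{2 \cdot 23} - 476196} = \sqrt{\frac{1}{2} \cdot \frac{1}{23} \cdot 386 - 476196} = \sqrt{\frac{193}{23} - 476196} = \sqrt{- \frac{10952315}{23}} = \frac{11 i \sqrt{2081845}}{23}$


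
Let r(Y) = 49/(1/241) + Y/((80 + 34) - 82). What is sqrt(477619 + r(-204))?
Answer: sqrt(7830746)/4 ≈ 699.59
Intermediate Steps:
r(Y) = 11809 + Y/32 (r(Y) = 49/(1/241) + Y/(114 - 82) = 49*241 + Y/32 = 11809 + Y*(1/32) = 11809 + Y/32)
sqrt(477619 + r(-204)) = sqrt(477619 + (11809 + (1/32)*(-204))) = sqrt(477619 + (11809 - 51/8)) = sqrt(477619 + 94421/8) = sqrt(3915373/8) = sqrt(7830746)/4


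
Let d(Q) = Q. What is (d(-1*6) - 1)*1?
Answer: -7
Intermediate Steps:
(d(-1*6) - 1)*1 = (-1*6 - 1)*1 = (-6 - 1)*1 = -7*1 = -7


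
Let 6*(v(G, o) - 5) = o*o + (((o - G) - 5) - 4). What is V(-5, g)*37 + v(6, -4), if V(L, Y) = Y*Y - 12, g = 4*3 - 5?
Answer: 2747/2 ≈ 1373.5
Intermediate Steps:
v(G, o) = 7/2 - G/6 + o/6 + o²/6 (v(G, o) = 5 + (o*o + (((o - G) - 5) - 4))/6 = 5 + (o² + ((-5 + o - G) - 4))/6 = 5 + (o² + (-9 + o - G))/6 = 5 + (-9 + o + o² - G)/6 = 5 + (-3/2 - G/6 + o/6 + o²/6) = 7/2 - G/6 + o/6 + o²/6)
g = 7 (g = 12 - 5 = 7)
V(L, Y) = -12 + Y² (V(L, Y) = Y² - 12 = -12 + Y²)
V(-5, g)*37 + v(6, -4) = (-12 + 7²)*37 + (7/2 - ⅙*6 + (⅙)*(-4) + (⅙)*(-4)²) = (-12 + 49)*37 + (7/2 - 1 - ⅔ + (⅙)*16) = 37*37 + (7/2 - 1 - ⅔ + 8/3) = 1369 + 9/2 = 2747/2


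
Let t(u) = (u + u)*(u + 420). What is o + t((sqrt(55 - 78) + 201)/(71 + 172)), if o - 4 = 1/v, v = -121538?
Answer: 5024997301687/7176697362 + 68308*I*sqrt(23)/19683 ≈ 700.18 + 16.643*I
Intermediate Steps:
t(u) = 2*u*(420 + u) (t(u) = (2*u)*(420 + u) = 2*u*(420 + u))
o = 486151/121538 (o = 4 + 1/(-121538) = 4 - 1/121538 = 486151/121538 ≈ 4.0000)
o + t((sqrt(55 - 78) + 201)/(71 + 172)) = 486151/121538 + 2*((sqrt(55 - 78) + 201)/(71 + 172))*(420 + (sqrt(55 - 78) + 201)/(71 + 172)) = 486151/121538 + 2*((sqrt(-23) + 201)/243)*(420 + (sqrt(-23) + 201)/243) = 486151/121538 + 2*((I*sqrt(23) + 201)*(1/243))*(420 + (I*sqrt(23) + 201)*(1/243)) = 486151/121538 + 2*((201 + I*sqrt(23))*(1/243))*(420 + (201 + I*sqrt(23))*(1/243)) = 486151/121538 + 2*(67/81 + I*sqrt(23)/243)*(420 + (67/81 + I*sqrt(23)/243)) = 486151/121538 + 2*(67/81 + I*sqrt(23)/243)*(34087/81 + I*sqrt(23)/243)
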